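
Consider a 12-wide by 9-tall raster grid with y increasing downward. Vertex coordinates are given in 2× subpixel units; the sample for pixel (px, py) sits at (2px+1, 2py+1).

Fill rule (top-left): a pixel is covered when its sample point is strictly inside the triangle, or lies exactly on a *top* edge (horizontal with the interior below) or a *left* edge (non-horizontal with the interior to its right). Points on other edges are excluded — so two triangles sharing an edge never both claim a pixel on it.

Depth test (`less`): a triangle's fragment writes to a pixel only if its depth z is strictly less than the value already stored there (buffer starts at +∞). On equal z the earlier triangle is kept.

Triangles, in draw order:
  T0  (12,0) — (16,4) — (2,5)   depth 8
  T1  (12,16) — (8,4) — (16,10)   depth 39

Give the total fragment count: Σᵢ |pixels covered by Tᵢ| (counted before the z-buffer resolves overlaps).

T0:
  2·area = 60
  edge (12, 0)→(16, 4): d=(4,4) right/bottom  bias=-1
  edge (16, 4)→(2, 5): d=(-14,1) right/bottom  bias=-1
  edge (2, 5)→(12, 0): d=(10,-5) top-left  bias=+0
    (5,0)@(11, 1): e=[8,47,5] → █
    (6,0)@(13, 1): e=[0,45,15] → ·  [on edge]
    (3,1)@(7, 3): e=[32,23,5] → █
    (4,1)@(9, 3): e=[24,21,15] → █
    (6,1)@(13, 3): e=[8,17,35] → █
    (7,1)@(15, 3): e=[0,15,45] → ·  [on edge]
    (3,2)@(7, 5): e=[40,-5,25] → ·
    (4,2)@(9, 5): e=[32,-7,35] → ·
    (5,2)@(11, 5): e=[24,-9,45] → ·
    (6,2)@(13, 5): e=[16,-11,55] → ·
    (8,2)@(17, 5): e=[0,-15,75] → ·  [on edge]
    (9,3)@(19, 7): e=[0,-45,105] → ·  [on edge]
    (10,4)@(21, 9): e=[0,-75,135] → ·  [on edge]
    (11,5)@(23, 11): e=[0,-105,165] → ·  [on edge]
  covered (5 px):
    · · · · · █ · · · · · ·
    · · · █ █ █ █ · · · · ·
    · · · · · · · · · · · ·
    · · · · · · · · · · · ·
    · · · · · · · · · · · ·
    · · · · · · · · · · · ·
    · · · · · · · · · · · ·
    · · · · · · · · · · · ·
    · · · · · · · · · · · ·
T1:
  2·area = 72
  edge (12, 16)→(8, 4): d=(-4,-12) top-left  bias=+0
  edge (8, 4)→(16, 10): d=(8,6) right/bottom  bias=-1
  edge (16, 10)→(12, 16): d=(-4,6) right/bottom  bias=-1
    (3,0)@(7, 1): e=[0,-18,90] → ·  [on edge]
    (4,2)@(9, 5): e=[8,2,62] → █
    (5,2)@(11, 5): e=[32,-10,50] → ·
    (4,3)@(9, 7): e=[0,18,54] → █  [on edge]
    (5,3)@(11, 7): e=[24,6,42] → █
    (6,3)@(13, 7): e=[48,-6,30] → ·
    (4,4)@(9, 9): e=[-8,34,46] → ·
    (5,4)@(11, 9): e=[16,22,34] → █
    (6,4)@(13, 9): e=[40,10,22] → █
    (7,4)@(15, 9): e=[64,-2,10] → ·
    (5,5)@(11, 11): e=[8,38,26] → █
    (7,5)@(15, 11): e=[56,14,2] → █
    (5,6)@(11, 13): e=[0,54,18] → █  [on edge]
  covered (10 px):
    · · · · · · · · · · · ·
    · · · · · · · · · · · ·
    · · · · █ · · · · · · ·
    · · · · █ █ · · · · · ·
    · · · · · █ █ · · · · ·
    · · · · · █ █ █ · · · ·
    · · · · · █ █ · · · · ·
    · · · · · · · · · · · ·
    · · · · · · · · · · · ·

Result: 15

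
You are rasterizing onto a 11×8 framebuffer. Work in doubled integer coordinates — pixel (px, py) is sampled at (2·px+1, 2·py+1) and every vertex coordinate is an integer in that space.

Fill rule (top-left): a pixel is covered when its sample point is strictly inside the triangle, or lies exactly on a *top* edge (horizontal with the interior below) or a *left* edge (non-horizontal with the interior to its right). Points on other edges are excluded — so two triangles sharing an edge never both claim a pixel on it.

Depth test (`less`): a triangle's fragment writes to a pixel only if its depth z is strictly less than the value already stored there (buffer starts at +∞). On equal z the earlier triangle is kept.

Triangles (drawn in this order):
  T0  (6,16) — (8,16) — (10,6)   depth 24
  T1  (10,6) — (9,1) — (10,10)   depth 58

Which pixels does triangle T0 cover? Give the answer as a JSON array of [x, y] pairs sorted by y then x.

T0:
  2·area = 20  (B↔C swapped to make it positive)
  edge (6, 16)→(10, 6): d=(4,-10) top-left  bias=+0
  edge (10, 6)→(8, 16): d=(-2,10) right/bottom  bias=-1
  edge (8, 16)→(6, 16): d=(-2,0) right/bottom  bias=-1
    (5,0)@(11, 1): e=[-10,0,30] → .  [on edge]
    (4,4)@(9, 9): e=[2,4,14] → X
    (5,4)@(11, 9): e=[22,-16,14] → .
    (4,5)@(9, 11): e=[10,0,10] → .  [on edge]
    (3,7)@(7, 15): e=[6,12,2] → X
    (4,7)@(9, 15): e=[26,-8,2] → .
  covered (2 px):
    . . . . . . . . . . .
    . . . . . . . . . . .
    . . . . . . . . . . .
    . . . . . . . . . . .
    . . . . X . . . . . .
    . . . . . . . . . . .
    . . . . . . . . . . .
    . . . X . . . . . . .
T1:
  2·area = 4  (B↔C swapped to make it positive)
  edge (10, 6)→(10, 10): d=(0,4) right/bottom  bias=-1
  edge (10, 10)→(9, 1): d=(-1,-9) top-left  bias=+0
  edge (9, 1)→(10, 6): d=(1,5) right/bottom  bias=-1
    (4,0)@(9, 1): e=[4,0,0] → .  [on edge]
    (5,5)@(11, 11): e=[-4,8,0] → .  [on edge]
  covered (0 px):
    . . . . . . . . . . .
    . . . . . . . . . . .
    . . . . . . . . . . .
    . . . . . . . . . . .
    . . . . . . . . . . .
    . . . . . . . . . . .
    . . . . . . . . . . .
    . . . . . . . . . . .

Answer: [[4,4],[3,7]]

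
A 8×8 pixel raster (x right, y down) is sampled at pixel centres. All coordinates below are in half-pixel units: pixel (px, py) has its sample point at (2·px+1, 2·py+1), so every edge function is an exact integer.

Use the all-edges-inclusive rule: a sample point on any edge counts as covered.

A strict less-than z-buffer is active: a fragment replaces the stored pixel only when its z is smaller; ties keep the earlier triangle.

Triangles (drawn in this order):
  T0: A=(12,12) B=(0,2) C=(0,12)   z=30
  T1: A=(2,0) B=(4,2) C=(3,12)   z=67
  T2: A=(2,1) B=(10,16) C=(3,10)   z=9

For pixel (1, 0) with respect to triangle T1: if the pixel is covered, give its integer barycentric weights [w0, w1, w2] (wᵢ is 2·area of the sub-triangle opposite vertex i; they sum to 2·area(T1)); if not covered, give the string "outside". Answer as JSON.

T0:
  2·area = 120  (B↔C swapped to make it positive)
  edge (12, 12)→(0, 12): d=(-12,0) inclusive
  edge (0, 12)→(0, 2): d=(0,-10) inclusive
  edge (0, 2)→(12, 12): d=(12,10) inclusive
    (0,1)@(1, 3): e=[108,10,2] → #
    (1,1)@(3, 3): e=[108,30,-18] → ·
    (0,2)@(1, 5): e=[84,10,26] → #
    (1,2)@(3, 5): e=[84,30,6] → #
    (2,2)@(5, 5): e=[84,50,-14] → ·
    (0,3)@(1, 7): e=[60,10,50] → #
    (2,3)@(5, 7): e=[60,50,10] → #
    (3,3)@(7, 7): e=[60,70,-10] → ·
    (0,4)@(1, 9): e=[36,10,74] → #
    (3,4)@(7, 9): e=[36,70,14] → #
    (4,4)@(9, 9): e=[36,90,-6] → ·
    (0,5)@(1, 11): e=[12,10,98] → #
  covered (15 px):
    · · · · · · · ·
    # · · · · · · ·
    # # · · · · · ·
    # # # · · · · ·
    # # # # · · · ·
    # # # # # · · ·
    · · · · · · · ·
    · · · · · · · ·
T1:
  2·area = 22
  edge (2, 0)→(4, 2): d=(2,2) inclusive
  edge (4, 2)→(3, 12): d=(-1,10) inclusive
  edge (3, 12)→(2, 0): d=(-1,-12) inclusive
    (1,0)@(3, 1): e=[0,11,11] → #  [on edge]
    (2,0)@(5, 1): e=[-4,-9,35] → ·
    (1,1)@(3, 3): e=[4,9,9] → #
    (2,1)@(5, 3): e=[0,-11,33] → ·  [on edge]
    (1,2)@(3, 5): e=[8,7,7] → #
    (2,2)@(5, 5): e=[4,-13,31] → ·
    (3,2)@(7, 5): e=[0,-33,55] → ·  [on edge]
    (1,3)@(3, 7): e=[12,5,5] → #
    (2,3)@(5, 7): e=[8,-15,29] → ·
    (4,3)@(9, 7): e=[0,-55,77] → ·  [on edge]
    (1,4)@(3, 9): e=[16,3,3] → #
    (2,4)@(5, 9): e=[12,-17,27] → ·
    (5,4)@(11, 9): e=[0,-77,99] → ·  [on edge]
    (6,5)@(13, 11): e=[0,-99,121] → ·  [on edge]
    (7,6)@(15, 13): e=[0,-121,143] → ·  [on edge]
  covered (6 px):
    · # · · · · · ·
    · # · · · · · ·
    · # · · · · · ·
    · # · · · · · ·
    · # · · · · · ·
    · # · · · · · ·
    · · · · · · · ·
    · · · · · · · ·
T2:
  2·area = 57
  edge (2, 1)→(10, 16): d=(8,15) inclusive
  edge (10, 16)→(3, 10): d=(-7,-6) inclusive
  edge (3, 10)→(2, 1): d=(-1,-9) inclusive
    (1,1)@(3, 3): e=[1,49,7] → #
    (2,1)@(5, 3): e=[-29,61,25] → ·
    (1,2)@(3, 5): e=[17,35,5] → #
    (2,2)@(5, 5): e=[-13,47,23] → ·
    (1,3)@(3, 7): e=[33,21,3] → #
    (2,3)@(5, 7): e=[3,33,21] → #
    (3,3)@(7, 7): e=[-27,45,39] → ·
    (1,4)@(3, 9): e=[49,7,1] → #
    (3,4)@(7, 9): e=[-11,31,37] → ·
    (1,5)@(3, 11): e=[65,-7,-1] → ·
    (2,5)@(5, 11): e=[35,5,17] → #
    (3,5)@(7, 11): e=[5,17,35] → #
  covered (10 px):
    · · · · · · · ·
    · # · · · · · ·
    · # · · · · · ·
    · # # · · · · ·
    · # # · · · · ·
    · · # # · · · ·
    · · · # · · · ·
    · · · · # · · ·

Final: [11,11,0]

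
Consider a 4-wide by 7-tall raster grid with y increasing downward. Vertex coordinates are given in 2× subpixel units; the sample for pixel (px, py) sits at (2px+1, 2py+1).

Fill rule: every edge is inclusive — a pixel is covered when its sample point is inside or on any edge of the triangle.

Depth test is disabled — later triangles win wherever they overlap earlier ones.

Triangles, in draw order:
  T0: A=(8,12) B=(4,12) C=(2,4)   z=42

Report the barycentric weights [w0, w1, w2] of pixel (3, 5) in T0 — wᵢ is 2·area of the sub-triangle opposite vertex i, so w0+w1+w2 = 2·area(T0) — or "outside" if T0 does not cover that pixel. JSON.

T0:
  2·area = 32
  edge (8, 12)→(4, 12): d=(-4,0) inclusive
  edge (4, 12)→(2, 4): d=(-2,-8) inclusive
  edge (2, 4)→(8, 12): d=(6,8) inclusive
    (1,3)@(3, 7): e=[20,2,10] → X
    (2,3)@(5, 7): e=[20,18,-6] → .
    (1,4)@(3, 9): e=[12,-2,22] → .
    (2,4)@(5, 9): e=[12,14,6] → X
    (3,4)@(7, 9): e=[12,30,-10] → .
    (2,5)@(5, 11): e=[4,10,18] → X
    (3,5)@(7, 11): e=[4,26,2] → X
    (2,6)@(5, 13): e=[-4,6,30] → .
    (3,6)@(7, 13): e=[-4,22,14] → .
  covered (4 px):
    . . . .
    . . . .
    . . . .
    . X . .
    . . X .
    . . X X
    . . . .

Final: [26,2,4]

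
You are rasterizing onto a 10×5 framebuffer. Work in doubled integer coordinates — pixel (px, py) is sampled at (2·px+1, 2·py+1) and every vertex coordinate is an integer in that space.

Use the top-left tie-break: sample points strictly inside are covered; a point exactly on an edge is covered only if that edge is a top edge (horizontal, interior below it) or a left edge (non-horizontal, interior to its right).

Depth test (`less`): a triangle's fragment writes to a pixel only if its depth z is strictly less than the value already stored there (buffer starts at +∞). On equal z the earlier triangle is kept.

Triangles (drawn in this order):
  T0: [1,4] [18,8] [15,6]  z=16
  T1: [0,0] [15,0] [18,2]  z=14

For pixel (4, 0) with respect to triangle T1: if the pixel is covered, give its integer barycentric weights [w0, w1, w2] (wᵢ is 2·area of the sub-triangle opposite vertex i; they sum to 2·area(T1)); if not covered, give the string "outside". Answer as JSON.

T0:
  2·area = 22  (B↔C swapped to make it positive)
  edge (1, 4)→(15, 6): d=(14,2) right/bottom  bias=-1
  edge (15, 6)→(18, 8): d=(3,2) right/bottom  bias=-1
  edge (18, 8)→(1, 4): d=(-17,-4) top-left  bias=+0
    (3,2)@(7, 5): e=[2,13,7] → X
    (4,2)@(9, 5): e=[-2,9,15] → .
    (3,3)@(7, 7): e=[30,19,-27] → .
    (7,3)@(15, 7): e=[14,3,5] → X
    (8,3)@(17, 7): e=[10,-1,13] → .
    (7,4)@(15, 9): e=[42,9,-29] → .
  covered (2 px):
    . . . . . . . . . .
    . . . . . . . . . .
    . . . X . . . . . .
    . . . . . . . X . .
    . . . . . . . . . .
T1:
  2·area = 30
  edge (0, 0)→(15, 0): d=(15,0) top-left  bias=+0
  edge (15, 0)→(18, 2): d=(3,2) right/bottom  bias=-1
  edge (18, 2)→(0, 0): d=(-18,-2) top-left  bias=+0
    (4,0)@(9, 1): e=[15,15,0] → X  [on edge]
    (5,0)@(11, 1): e=[15,11,4] → X
    (6,0)@(13, 1): e=[15,7,8] → X
    (7,0)@(15, 1): e=[15,3,12] → X
    (8,0)@(17, 1): e=[15,-1,16] → .
    (4,1)@(9, 3): e=[45,21,-36] → .
    (5,1)@(11, 3): e=[45,17,-32] → .
    (6,1)@(13, 3): e=[45,13,-28] → .
    (7,1)@(15, 3): e=[45,9,-24] → .
  covered (4 px):
    . . . . X X X X . .
    . . . . . . . . . .
    . . . . . . . . . .
    . . . . . . . . . .
    . . . . . . . . . .

Answer: [15,0,15]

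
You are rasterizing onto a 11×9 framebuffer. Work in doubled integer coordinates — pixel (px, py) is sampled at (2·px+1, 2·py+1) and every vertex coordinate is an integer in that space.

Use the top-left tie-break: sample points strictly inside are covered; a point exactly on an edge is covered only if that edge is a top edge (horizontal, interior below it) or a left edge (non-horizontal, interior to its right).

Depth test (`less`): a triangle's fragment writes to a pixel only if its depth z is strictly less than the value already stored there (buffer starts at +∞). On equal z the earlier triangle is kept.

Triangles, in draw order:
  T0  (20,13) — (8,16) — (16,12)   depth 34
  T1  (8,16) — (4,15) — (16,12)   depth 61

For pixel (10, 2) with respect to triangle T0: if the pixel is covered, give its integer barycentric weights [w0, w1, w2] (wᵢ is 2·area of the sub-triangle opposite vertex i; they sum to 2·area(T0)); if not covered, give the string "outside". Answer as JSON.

T0:
  2·area = 24
  edge (20, 13)→(8, 16): d=(-12,3) right/bottom  bias=-1
  edge (8, 16)→(16, 12): d=(8,-4) top-left  bias=+0
  edge (16, 12)→(20, 13): d=(4,1) right/bottom  bias=-1
    (7,6)@(15, 13): e=[15,4,5] → █
    (8,6)@(17, 13): e=[9,12,3] → █
    (9,6)@(19, 13): e=[3,20,1] → █
    (10,6)@(21, 13): e=[-3,28,-1] → ·
    (5,7)@(11, 15): e=[3,4,17] → █
    (6,7)@(13, 15): e=[-3,12,15] → ·
    (7,7)@(15, 15): e=[-9,20,13] → ·
    (8,7)@(17, 15): e=[-15,28,11] → ·
    (9,7)@(19, 15): e=[-21,36,9] → ·
    (5,8)@(11, 17): e=[-21,20,25] → ·
  covered (4 px):
    · · · · · · · · · · ·
    · · · · · · · · · · ·
    · · · · · · · · · · ·
    · · · · · · · · · · ·
    · · · · · · · · · · ·
    · · · · · · · · · · ·
    · · · · · · · █ █ █ ·
    · · · · · █ · · · · ·
    · · · · · · · · · · ·
T1:
  2·area = 24
  edge (8, 16)→(4, 15): d=(-4,-1) top-left  bias=+0
  edge (4, 15)→(16, 12): d=(12,-3) top-left  bias=+0
  edge (16, 12)→(8, 16): d=(-8,4) right/bottom  bias=-1
    (6,6)@(13, 13): e=[17,3,4] → █
    (7,6)@(15, 13): e=[19,9,-4] → ·
    (2,7)@(5, 15): e=[1,3,20] → █
    (3,7)@(7, 15): e=[3,9,12] → █
    (4,7)@(9, 15): e=[5,15,4] → █
    (5,7)@(11, 15): e=[7,21,-4] → ·
    (6,7)@(13, 15): e=[9,27,-12] → ·
    (2,8)@(5, 17): e=[-7,27,4] → ·
    (3,8)@(7, 17): e=[-5,33,-4] → ·
    (4,8)@(9, 17): e=[-3,39,-12] → ·
  covered (4 px):
    · · · · · · · · · · ·
    · · · · · · · · · · ·
    · · · · · · · · · · ·
    · · · · · · · · · · ·
    · · · · · · · · · · ·
    · · · · · · · · · · ·
    · · · · · · █ · · · ·
    · · █ █ █ · · · · · ·
    · · · · · · · · · · ·

Answer: "outside"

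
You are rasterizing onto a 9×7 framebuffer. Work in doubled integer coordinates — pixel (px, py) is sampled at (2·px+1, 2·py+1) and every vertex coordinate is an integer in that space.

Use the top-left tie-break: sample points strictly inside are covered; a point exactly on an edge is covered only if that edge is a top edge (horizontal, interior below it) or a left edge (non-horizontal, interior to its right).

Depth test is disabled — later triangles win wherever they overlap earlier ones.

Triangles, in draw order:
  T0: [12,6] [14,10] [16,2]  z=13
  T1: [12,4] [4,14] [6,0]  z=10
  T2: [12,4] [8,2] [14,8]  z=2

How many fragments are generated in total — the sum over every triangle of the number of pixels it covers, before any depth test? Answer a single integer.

T0:
  2·area = 24  (B↔C swapped to make it positive)
  edge (12, 6)→(16, 2): d=(4,-4) top-left  bias=+0
  edge (16, 2)→(14, 10): d=(-2,8) right/bottom  bias=-1
  edge (14, 10)→(12, 6): d=(-2,-4) top-left  bias=+0
    (8,0)@(17, 1): e=[0,-6,30] → ·  [on edge]
    (7,1)@(15, 3): e=[0,6,18] → █  [on edge]
    (8,1)@(17, 3): e=[8,-10,26] → ·
    (6,2)@(13, 5): e=[0,18,6] → █  [on edge]
    (8,2)@(17, 5): e=[16,-14,22] → ·
    (5,3)@(11, 7): e=[0,30,-6] → ·  [on edge]
    (6,3)@(13, 7): e=[8,14,2] → █
    (7,3)@(15, 7): e=[16,-2,10] → ·
    (4,4)@(9, 9): e=[0,42,-18] → ·  [on edge]
    (6,4)@(13, 9): e=[16,10,-2] → ·
    (3,5)@(7, 11): e=[0,54,-30] → ·  [on edge]
    (2,6)@(5, 13): e=[0,66,-42] → ·  [on edge]
  covered (4 px):
    · · · · · · · · ·
    · · · · · · · █ ·
    · · · · · · █ █ ·
    · · · · · · █ · ·
    · · · · · · · · ·
    · · · · · · · · ·
    · · · · · · · · ·
T1:
  2·area = 92
  edge (12, 4)→(4, 14): d=(-8,10) right/bottom  bias=-1
  edge (4, 14)→(6, 0): d=(2,-14) top-left  bias=+0
  edge (6, 0)→(12, 4): d=(6,4) right/bottom  bias=-1
    (3,0)@(7, 1): e=[74,16,2] → █
    (4,0)@(9, 1): e=[54,44,-6] → ·
    (3,1)@(7, 3): e=[58,20,14] → █
    (4,1)@(9, 3): e=[38,48,6] → █
    (5,1)@(11, 3): e=[18,76,-2] → ·
    (3,2)@(7, 5): e=[42,24,26] → █
    (5,2)@(11, 5): e=[2,80,10] → █
    (6,2)@(13, 5): e=[-18,108,2] → ·
    (2,3)@(5, 7): e=[46,0,46] → █  [on edge]
    (5,3)@(11, 7): e=[-14,84,22] → ·
    (2,4)@(5, 9): e=[30,4,58] → █
    (4,4)@(9, 9): e=[-10,60,42] → ·
  covered (12 px):
    · · · █ · · · · ·
    · · · █ █ · · · ·
    · · · █ █ █ · · ·
    · · █ █ █ · · · ·
    · · █ █ · · · · ·
    · · █ · · · · · ·
    · · · · · · · · ·
T2:
  2·area = 12  (B↔C swapped to make it positive)
  edge (12, 4)→(14, 8): d=(2,4) right/bottom  bias=-1
  edge (14, 8)→(8, 2): d=(-6,-6) top-left  bias=+0
  edge (8, 2)→(12, 4): d=(4,2) right/bottom  bias=-1
    (3,0)@(7, 1): e=[14,0,-2] → ·  [on edge]
    (4,1)@(9, 3): e=[10,0,2] → █  [on edge]
    (5,1)@(11, 3): e=[2,12,-2] → ·
    (4,2)@(9, 5): e=[14,-12,10] → ·
    (5,2)@(11, 5): e=[6,0,6] → █  [on edge]
    (6,2)@(13, 5): e=[-2,12,2] → ·
    (5,3)@(11, 7): e=[10,-12,14] → ·
    (6,3)@(13, 7): e=[2,0,10] → █  [on edge]
    (7,3)@(15, 7): e=[-6,12,6] → ·
    (6,4)@(13, 9): e=[6,-12,18] → ·
    (7,4)@(15, 9): e=[-2,0,14] → ·  [on edge]
    (8,5)@(17, 11): e=[-6,0,18] → ·  [on edge]
  covered (3 px):
    · · · · · · · · ·
    · · · · █ · · · ·
    · · · · · █ · · ·
    · · · · · · █ · ·
    · · · · · · · · ·
    · · · · · · · · ·
    · · · · · · · · ·

Final: 19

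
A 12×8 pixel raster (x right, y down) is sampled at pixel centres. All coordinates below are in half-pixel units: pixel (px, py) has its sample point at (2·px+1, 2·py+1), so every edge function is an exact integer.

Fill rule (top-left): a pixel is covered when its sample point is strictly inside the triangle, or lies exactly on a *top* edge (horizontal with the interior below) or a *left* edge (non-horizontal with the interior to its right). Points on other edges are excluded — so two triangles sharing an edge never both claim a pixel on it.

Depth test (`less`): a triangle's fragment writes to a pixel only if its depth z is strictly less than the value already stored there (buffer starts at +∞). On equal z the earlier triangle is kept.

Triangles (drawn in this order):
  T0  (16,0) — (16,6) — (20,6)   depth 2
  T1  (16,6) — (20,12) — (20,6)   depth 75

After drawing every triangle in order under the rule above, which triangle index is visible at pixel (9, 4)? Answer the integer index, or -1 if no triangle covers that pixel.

T0:
  2·area = 24  (B↔C swapped to make it positive)
  edge (16, 0)→(20, 6): d=(4,6) right/bottom  bias=-1
  edge (20, 6)→(16, 6): d=(-4,0) right/bottom  bias=-1
  edge (16, 6)→(16, 0): d=(0,-6) top-left  bias=+0
    (8,1)@(17, 3): e=[6,12,6] → #
    (9,1)@(19, 3): e=[-6,12,18] → ·
    (8,2)@(17, 5): e=[14,4,6] → #
    (9,2)@(19, 5): e=[2,4,18] → #
    (10,2)@(21, 5): e=[-10,4,30] → ·
    (8,3)@(17, 7): e=[22,-4,6] → ·
    (9,3)@(19, 7): e=[10,-4,18] → ·
  covered (3 px):
    · · · · · · · · · · · ·
    · · · · · · · · # · · ·
    · · · · · · · · # # · ·
    · · · · · · · · · · · ·
    · · · · · · · · · · · ·
    · · · · · · · · · · · ·
    · · · · · · · · · · · ·
    · · · · · · · · · · · ·
T1:
  2·area = 24  (B↔C swapped to make it positive)
  edge (16, 6)→(20, 6): d=(4,0) top-left  bias=+0
  edge (20, 6)→(20, 12): d=(0,6) right/bottom  bias=-1
  edge (20, 12)→(16, 6): d=(-4,-6) top-left  bias=+0
    (8,3)@(17, 7): e=[4,18,2] → #
    (9,3)@(19, 7): e=[4,6,14] → #
    (10,3)@(21, 7): e=[4,-6,26] → ·
    (8,4)@(17, 9): e=[12,18,-6] → ·
    (9,4)@(19, 9): e=[12,6,6] → #
    (10,4)@(21, 9): e=[12,-6,18] → ·
    (9,5)@(19, 11): e=[20,6,-2] → ·
  covered (3 px):
    · · · · · · · · · · · ·
    · · · · · · · · · · · ·
    · · · · · · · · · · · ·
    · · · · · · · · # # · ·
    · · · · · · · · · # · ·
    · · · · · · · · · · · ·
    · · · · · · · · · · · ·
    · · · · · · · · · · · ·

Z-buffer (winner per pixel, '.' = empty):
  . . . . . . . . . . . .
  . . . . . . . . 0 . . .
  . . . . . . . . 0 0 . .
  . . . . . . . . 1 1 . .
  . . . . . . . . . 1 . .
  . . . . . . . . . . . .
  . . . . . . . . . . . .
  . . . . . . . . . . . .

Result: 1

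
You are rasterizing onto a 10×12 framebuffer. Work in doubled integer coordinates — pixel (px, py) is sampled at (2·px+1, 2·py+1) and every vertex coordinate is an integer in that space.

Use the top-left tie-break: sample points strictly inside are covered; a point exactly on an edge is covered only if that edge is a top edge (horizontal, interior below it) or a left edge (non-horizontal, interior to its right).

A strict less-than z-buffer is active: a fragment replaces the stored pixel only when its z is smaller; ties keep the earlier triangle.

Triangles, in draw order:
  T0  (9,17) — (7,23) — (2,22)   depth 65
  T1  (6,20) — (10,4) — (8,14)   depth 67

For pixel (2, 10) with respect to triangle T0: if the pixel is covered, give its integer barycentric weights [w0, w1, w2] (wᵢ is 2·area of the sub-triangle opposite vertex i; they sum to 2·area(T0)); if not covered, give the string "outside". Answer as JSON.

T0:
  2·area = 32
  edge (9, 17)→(7, 23): d=(-2,6) right/bottom  bias=-1
  edge (7, 23)→(2, 22): d=(-5,-1) top-left  bias=+0
  edge (2, 22)→(9, 17): d=(7,-5) top-left  bias=+0
    (6,2)@(13, 5): e=[0,96,-64] → ·  [on edge]
    (5,5)@(11, 11): e=[0,64,-32] → ·  [on edge]
    (4,8)@(9, 17): e=[0,32,0] → ·  [on edge]
    (3,9)@(7, 19): e=[8,20,4] → #
    (4,9)@(9, 19): e=[-4,22,14] → ·
    (2,10)@(5, 21): e=[16,8,8] → #
    (4,10)@(9, 21): e=[-8,12,28] → ·
    (2,11)@(5, 23): e=[12,-2,22] → ·
    (3,11)@(7, 23): e=[0,0,32] → ·  [on edge]
  covered (3 px):
    · · · · · · · · · ·
    · · · · · · · · · ·
    · · · · · · · · · ·
    · · · · · · · · · ·
    · · · · · · · · · ·
    · · · · · · · · · ·
    · · · · · · · · · ·
    · · · · · · · · · ·
    · · · · · · · · · ·
    · · · # · · · · · ·
    · · # # · · · · · ·
    · · · · · · · · · ·
T1:
  2·area = 8
  edge (6, 20)→(10, 4): d=(4,-16) top-left  bias=+0
  edge (10, 4)→(8, 14): d=(-2,10) right/bottom  bias=-1
  edge (8, 14)→(6, 20): d=(-2,6) right/bottom  bias=-1
    (5,2)@(11, 5): e=[20,-12,0] → ·  [on edge]
    (4,4)@(9, 9): e=[4,0,4] → ·  [on edge]
    (4,5)@(9, 11): e=[12,-4,0] → ·  [on edge]
    (3,8)@(7, 17): e=[4,4,0] → ·  [on edge]
    (3,9)@(7, 19): e=[12,0,-4] → ·  [on edge]
    (2,11)@(5, 23): e=[-4,12,0] → ·  [on edge]
  covered (0 px):
    · · · · · · · · · ·
    · · · · · · · · · ·
    · · · · · · · · · ·
    · · · · · · · · · ·
    · · · · · · · · · ·
    · · · · · · · · · ·
    · · · · · · · · · ·
    · · · · · · · · · ·
    · · · · · · · · · ·
    · · · · · · · · · ·
    · · · · · · · · · ·
    · · · · · · · · · ·

Result: [8,8,16]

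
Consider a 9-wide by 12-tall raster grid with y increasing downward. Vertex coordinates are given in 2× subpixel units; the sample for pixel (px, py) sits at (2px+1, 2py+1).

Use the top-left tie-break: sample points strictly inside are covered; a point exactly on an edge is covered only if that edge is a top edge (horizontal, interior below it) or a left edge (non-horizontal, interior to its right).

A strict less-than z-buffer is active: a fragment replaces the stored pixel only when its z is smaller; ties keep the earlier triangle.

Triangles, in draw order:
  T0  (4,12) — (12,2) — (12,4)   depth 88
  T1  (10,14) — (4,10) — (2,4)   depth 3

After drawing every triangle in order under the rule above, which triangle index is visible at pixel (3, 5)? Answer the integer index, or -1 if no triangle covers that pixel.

T0:
  2·area = 16
  edge (4, 12)→(12, 2): d=(8,-10) top-left  bias=+0
  edge (12, 2)→(12, 4): d=(0,2) right/bottom  bias=-1
  edge (12, 4)→(4, 12): d=(-8,8) right/bottom  bias=-1
    (7,0)@(15, 1): e=[22,-6,0] → ·  [on edge]
    (6,1)@(13, 3): e=[18,-2,0] → ·  [on edge]
    (5,2)@(11, 5): e=[14,2,0] → ·  [on edge]
    (4,3)@(9, 7): e=[10,6,0] → ·  [on edge]
    (3,4)@(7, 9): e=[6,10,0] → ·  [on edge]
    (2,5)@(5, 11): e=[2,14,0] → ·  [on edge]
    (1,6)@(3, 13): e=[-2,18,0] → ·  [on edge]
    (0,7)@(1, 15): e=[-6,22,0] → ·  [on edge]
  covered (0 px):
    · · · · · · · · ·
    · · · · · · · · ·
    · · · · · · · · ·
    · · · · · · · · ·
    · · · · · · · · ·
    · · · · · · · · ·
    · · · · · · · · ·
    · · · · · · · · ·
    · · · · · · · · ·
    · · · · · · · · ·
    · · · · · · · · ·
    · · · · · · · · ·
T1:
  2·area = 28
  edge (10, 14)→(4, 10): d=(-6,-4) top-left  bias=+0
  edge (4, 10)→(2, 4): d=(-2,-6) top-left  bias=+0
  edge (2, 4)→(10, 14): d=(8,10) right/bottom  bias=-1
    (0,0)@(1, 1): e=[42,0,-14] → ·  [on edge]
    (1,3)@(3, 7): e=[14,0,14] → █  [on edge]
    (2,3)@(5, 7): e=[22,12,-6] → ·
    (1,4)@(3, 9): e=[2,-4,30] → ·
    (2,4)@(5, 9): e=[10,8,10] → █
    (3,4)@(7, 9): e=[18,20,-10] → ·
    (2,5)@(5, 11): e=[-2,4,26] → ·
    (3,5)@(7, 11): e=[6,16,6] → █
    (4,5)@(9, 11): e=[14,28,-14] → ·
    (2,6)@(5, 13): e=[-14,0,42] → ·  [on edge]
    (3,6)@(7, 13): e=[-6,12,22] → ·
    (4,6)@(9, 13): e=[2,24,2] → █
    (3,9)@(7, 19): e=[-42,0,70] → ·  [on edge]
  covered (4 px):
    · · · · · · · · ·
    · · · · · · · · ·
    · · · · · · · · ·
    · █ · · · · · · ·
    · · █ · · · · · ·
    · · · █ · · · · ·
    · · · · █ · · · ·
    · · · · · · · · ·
    · · · · · · · · ·
    · · · · · · · · ·
    · · · · · · · · ·
    · · · · · · · · ·

Z-buffer (winner per pixel, '.' = empty):
  . . . . . . . . .
  . . . . . . . . .
  . . . . . . . . .
  . 1 . . . . . . .
  . . 1 . . . . . .
  . . . 1 . . . . .
  . . . . 1 . . . .
  . . . . . . . . .
  . . . . . . . . .
  . . . . . . . . .
  . . . . . . . . .
  . . . . . . . . .

Answer: 1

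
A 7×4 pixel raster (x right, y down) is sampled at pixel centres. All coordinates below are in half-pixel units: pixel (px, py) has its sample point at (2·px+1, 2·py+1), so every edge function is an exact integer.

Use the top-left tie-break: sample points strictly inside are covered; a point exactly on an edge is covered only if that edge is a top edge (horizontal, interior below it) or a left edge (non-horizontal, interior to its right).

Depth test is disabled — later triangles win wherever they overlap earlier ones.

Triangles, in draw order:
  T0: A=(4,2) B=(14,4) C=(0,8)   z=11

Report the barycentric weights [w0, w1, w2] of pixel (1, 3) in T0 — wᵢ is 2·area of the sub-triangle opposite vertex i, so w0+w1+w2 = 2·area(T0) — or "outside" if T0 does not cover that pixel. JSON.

T0:
  2·area = 68
  edge (4, 2)→(14, 4): d=(10,2) right/bottom  bias=-1
  edge (14, 4)→(0, 8): d=(-14,4) right/bottom  bias=-1
  edge (0, 8)→(4, 2): d=(4,-6) top-left  bias=+0
    (2,1)@(5, 3): e=[8,50,10] → #
    (3,1)@(7, 3): e=[4,42,22] → #
    (4,1)@(9, 3): e=[0,34,34] → ·  [on edge]
    (1,2)@(3, 5): e=[32,30,6] → #
    (4,2)@(9, 5): e=[20,6,42] → #
    (5,2)@(11, 5): e=[16,-2,54] → ·
    (0,3)@(1, 7): e=[56,10,2] → #
    (2,3)@(5, 7): e=[48,-6,26] → ·
    (3,3)@(7, 7): e=[44,-14,38] → ·
    (4,3)@(9, 7): e=[40,-22,50] → ·
  covered (8 px):
    · · · · · · ·
    · · # # · · ·
    · # # # # · ·
    # # · · · · ·

Result: [2,14,52]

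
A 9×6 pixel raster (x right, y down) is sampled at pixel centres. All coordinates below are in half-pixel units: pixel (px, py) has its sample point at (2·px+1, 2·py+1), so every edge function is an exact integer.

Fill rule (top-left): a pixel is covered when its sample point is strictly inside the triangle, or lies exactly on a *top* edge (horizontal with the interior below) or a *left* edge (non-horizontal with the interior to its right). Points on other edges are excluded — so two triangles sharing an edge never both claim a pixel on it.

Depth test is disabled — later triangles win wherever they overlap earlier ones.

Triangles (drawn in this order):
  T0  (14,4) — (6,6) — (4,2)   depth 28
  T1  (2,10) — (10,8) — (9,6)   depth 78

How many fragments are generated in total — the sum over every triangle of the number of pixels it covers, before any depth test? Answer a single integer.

T0:
  2·area = 36
  edge (14, 4)→(6, 6): d=(-8,2) right/bottom  bias=-1
  edge (6, 6)→(4, 2): d=(-2,-4) top-left  bias=+0
  edge (4, 2)→(14, 4): d=(10,2) right/bottom  bias=-1
    (2,1)@(5, 3): e=[26,2,8] → X
    (3,1)@(7, 3): e=[22,10,4] → X
    (4,1)@(9, 3): e=[18,18,0] → .  [on edge]
    (2,2)@(5, 5): e=[10,-2,28] → .
    (3,2)@(7, 5): e=[6,6,24] → X
    (4,2)@(9, 5): e=[2,14,20] → X
    (5,2)@(11, 5): e=[-2,22,16] → .
    (3,3)@(7, 7): e=[-10,2,44] → .
    (4,3)@(9, 7): e=[-14,10,40] → .
  covered (4 px):
    . . . . . . . . .
    . . X X . . . . .
    . . . X X . . . .
    . . . . . . . . .
    . . . . . . . . .
    . . . . . . . . .
T1:
  2·area = 18  (B↔C swapped to make it positive)
  edge (2, 10)→(9, 6): d=(7,-4) top-left  bias=+0
  edge (9, 6)→(10, 8): d=(1,2) right/bottom  bias=-1
  edge (10, 8)→(2, 10): d=(-8,2) right/bottom  bias=-1
    (4,3)@(9, 7): e=[7,1,10] → X
    (5,3)@(11, 7): e=[15,-3,6] → .
    (2,4)@(5, 9): e=[5,11,2] → X
    (3,4)@(7, 9): e=[13,7,-2] → .
    (4,4)@(9, 9): e=[21,3,-6] → .
    (2,5)@(5, 11): e=[19,13,-14] → .
  covered (2 px):
    . . . . . . . . .
    . . . . . . . . .
    . . . . . . . . .
    . . . . X . . . .
    . . X . . . . . .
    . . . . . . . . .

Result: 6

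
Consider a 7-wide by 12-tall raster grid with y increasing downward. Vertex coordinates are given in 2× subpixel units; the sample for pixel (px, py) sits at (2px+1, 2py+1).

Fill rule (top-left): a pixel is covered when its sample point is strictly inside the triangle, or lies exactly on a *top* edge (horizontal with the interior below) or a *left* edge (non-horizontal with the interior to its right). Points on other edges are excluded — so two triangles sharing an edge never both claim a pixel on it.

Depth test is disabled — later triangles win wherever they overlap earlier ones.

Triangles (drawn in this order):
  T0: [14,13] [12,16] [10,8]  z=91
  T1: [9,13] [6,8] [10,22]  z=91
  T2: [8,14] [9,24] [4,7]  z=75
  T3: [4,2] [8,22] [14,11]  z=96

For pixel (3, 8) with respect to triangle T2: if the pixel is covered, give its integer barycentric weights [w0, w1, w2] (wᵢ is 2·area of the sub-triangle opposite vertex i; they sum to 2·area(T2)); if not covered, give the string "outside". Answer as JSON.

T0:
  2·area = 22
  edge (14, 13)→(12, 16): d=(-2,3) right/bottom  bias=-1
  edge (12, 16)→(10, 8): d=(-2,-8) top-left  bias=+0
  edge (10, 8)→(14, 13): d=(4,5) right/bottom  bias=-1
    (5,5)@(11, 11): e=[13,2,7] → #
    (6,5)@(13, 11): e=[7,18,-3] → ·
    (5,6)@(11, 13): e=[9,-2,15] → ·
    (6,6)@(13, 13): e=[3,14,5] → #
    (6,7)@(13, 15): e=[-1,10,13] → ·
  covered (2 px):
    · · · · · · ·
    · · · · · · ·
    · · · · · · ·
    · · · · · · ·
    · · · · · · ·
    · · · · · # ·
    · · · · · · #
    · · · · · · ·
    · · · · · · ·
    · · · · · · ·
    · · · · · · ·
    · · · · · · ·
T1:
  2·area = 22  (B↔C swapped to make it positive)
  edge (9, 13)→(10, 22): d=(1,9) right/bottom  bias=-1
  edge (10, 22)→(6, 8): d=(-4,-14) top-left  bias=+0
  edge (6, 8)→(9, 13): d=(3,5) right/bottom  bias=-1
    (1,1)@(3, 3): e=[44,-22,0] → ·  [on edge]
    (3,5)@(7, 11): e=[16,2,4] → #
    (4,5)@(9, 11): e=[-2,30,-6] → ·
    (3,6)@(7, 13): e=[18,-6,10] → ·
    (4,6)@(9, 13): e=[0,22,0] → ·  [on edge]
    (4,7)@(9, 15): e=[2,14,6] → #
    (5,7)@(11, 15): e=[-16,42,-4] → ·
    (4,8)@(9, 17): e=[4,6,12] → #
    (5,8)@(11, 17): e=[-14,34,2] → ·
    (4,9)@(9, 19): e=[6,-2,18] → ·
  covered (3 px):
    · · · · · · ·
    · · · · · · ·
    · · · · · · ·
    · · · · · · ·
    · · · · · · ·
    · · · # · · ·
    · · · · · · ·
    · · · · # · ·
    · · · · # · ·
    · · · · · · ·
    · · · · · · ·
    · · · · · · ·
T2:
  2·area = 33
  edge (8, 14)→(9, 24): d=(1,10) right/bottom  bias=-1
  edge (9, 24)→(4, 7): d=(-5,-17) top-left  bias=+0
  edge (4, 7)→(8, 14): d=(4,7) right/bottom  bias=-1
    (2,4)@(5, 9): e=[25,7,1] → #
    (3,4)@(7, 9): e=[5,41,-13] → ·
    (2,5)@(5, 11): e=[27,-3,9] → ·
    (3,6)@(7, 13): e=[9,21,3] → #
    (4,6)@(9, 13): e=[-11,55,-11] → ·
    (3,7)@(7, 15): e=[11,11,11] → #
    (4,7)@(9, 15): e=[-9,45,-3] → ·
    (3,8)@(7, 17): e=[13,1,19] → #
    (4,8)@(9, 17): e=[-7,35,5] → ·
    (3,9)@(7, 19): e=[15,-9,27] → ·
  covered (4 px):
    · · · · · · ·
    · · · · · · ·
    · · · · · · ·
    · · · · · · ·
    · · # · · · ·
    · · · · · · ·
    · · · # · · ·
    · · · # · · ·
    · · · # · · ·
    · · · · · · ·
    · · · · · · ·
    · · · · · · ·
T3:
  2·area = 164  (B↔C swapped to make it positive)
  edge (4, 2)→(14, 11): d=(10,9) right/bottom  bias=-1
  edge (14, 11)→(8, 22): d=(-6,11) right/bottom  bias=-1
  edge (8, 22)→(4, 2): d=(-4,-20) top-left  bias=+0
    (2,1)@(5, 3): e=[1,147,16] → #
    (3,1)@(7, 3): e=[-17,125,56] → ·
    (2,2)@(5, 5): e=[21,135,8] → #
    (3,2)@(7, 5): e=[3,113,48] → #
    (4,2)@(9, 5): e=[-15,91,88] → ·
    (2,3)@(5, 7): e=[41,123,0] → #  [on edge]
    (4,3)@(9, 7): e=[5,79,80] → #
    (5,3)@(11, 7): e=[-13,57,120] → ·
    (2,4)@(5, 9): e=[61,111,-8] → ·
    (3,4)@(7, 9): e=[43,89,32] → #
    (5,4)@(11, 9): e=[7,45,112] → #
    (6,4)@(13, 9): e=[-11,23,152] → ·
    (3,8)@(7, 17): e=[123,41,0] → #  [on edge]
  covered (22 px):
    · · · · · · ·
    · · # · · · ·
    · · # # · · ·
    · · # # # · ·
    · · · # # # ·
    · · · # # # #
    · · · # # # ·
    · · · # # # ·
    · · · # # · ·
    · · · · # · ·
    · · · · · · ·
    · · · · · · ·

Final: [1,19,13]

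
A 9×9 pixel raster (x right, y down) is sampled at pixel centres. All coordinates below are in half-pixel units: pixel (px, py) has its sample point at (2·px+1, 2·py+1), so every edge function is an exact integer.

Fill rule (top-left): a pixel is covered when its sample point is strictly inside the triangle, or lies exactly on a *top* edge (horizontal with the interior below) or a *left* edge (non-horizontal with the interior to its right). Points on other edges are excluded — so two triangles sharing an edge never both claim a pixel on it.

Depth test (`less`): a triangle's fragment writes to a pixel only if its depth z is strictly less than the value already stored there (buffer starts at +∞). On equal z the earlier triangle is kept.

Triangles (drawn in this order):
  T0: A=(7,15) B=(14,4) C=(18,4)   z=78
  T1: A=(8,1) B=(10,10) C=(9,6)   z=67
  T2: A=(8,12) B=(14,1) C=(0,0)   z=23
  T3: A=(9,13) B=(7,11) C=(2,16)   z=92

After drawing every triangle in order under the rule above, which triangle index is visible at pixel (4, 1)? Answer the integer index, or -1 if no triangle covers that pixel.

T0:
  2·area = 44
  edge (7, 15)→(14, 4): d=(7,-11) top-left  bias=+0
  edge (14, 4)→(18, 4): d=(4,0) top-left  bias=+0
  edge (18, 4)→(7, 15): d=(-11,11) right/bottom  bias=-1
    (7,2)@(15, 5): e=[18,4,22] → █
    (8,2)@(17, 5): e=[40,4,0] → ·  [on edge]
    (6,3)@(13, 7): e=[10,12,22] → █
    (7,3)@(15, 7): e=[32,12,0] → ·  [on edge]
    (5,4)@(11, 9): e=[2,20,22] → █
    (6,4)@(13, 9): e=[24,20,0] → ·  [on edge]
    (5,5)@(11, 11): e=[16,28,0] → ·  [on edge]
    (4,6)@(9, 13): e=[8,36,0] → ·  [on edge]
    (3,7)@(7, 15): e=[0,44,0] → ·  [on edge]
    (2,8)@(5, 17): e=[-8,52,0] → ·  [on edge]
  covered (3 px):
    · · · · · · · · ·
    · · · · · · · · ·
    · · · · · · · █ ·
    · · · · · · █ · ·
    · · · · · █ · · ·
    · · · · · · · · ·
    · · · · · · · · ·
    · · · · · · · · ·
    · · · · · · · · ·
T1:
  2·area = 1
  edge (8, 1)→(10, 10): d=(2,9) right/bottom  bias=-1
  edge (10, 10)→(9, 6): d=(-1,-4) top-left  bias=+0
  edge (9, 6)→(8, 1): d=(-1,-5) top-left  bias=+0
  covered (0 px):
    · · · · · · · · ·
    · · · · · · · · ·
    · · · · · · · · ·
    · · · · · · · · ·
    · · · · · · · · ·
    · · · · · · · · ·
    · · · · · · · · ·
    · · · · · · · · ·
    · · · · · · · · ·
T2:
  2·area = 160  (B↔C swapped to make it positive)
  edge (8, 12)→(0, 0): d=(-8,-12) top-left  bias=+0
  edge (0, 0)→(14, 1): d=(14,1) right/bottom  bias=-1
  edge (14, 1)→(8, 12): d=(-6,11) right/bottom  bias=-1
    (0,0)@(1, 1): e=[4,13,143] → █
    (1,0)@(3, 1): e=[28,11,121] → █
    (2,0)@(5, 1): e=[52,9,99] → █
    (3,0)@(7, 1): e=[76,7,77] → █
    (4,0)@(9, 1): e=[100,5,55] → █
    (5,0)@(11, 1): e=[124,3,33] → █
    (6,0)@(13, 1): e=[148,1,11] → █
    (7,0)@(15, 1): e=[172,-1,-11] → ·
    (0,1)@(1, 3): e=[-12,41,131] → ·
    (1,1)@(3, 3): e=[12,39,109] → █
    (6,1)@(13, 3): e=[132,29,-1] → ·
    (1,2)@(3, 5): e=[-4,67,97] → ·
  covered (21 px):
    █ █ █ █ █ █ █ · ·
    · █ █ █ █ █ · · ·
    · · █ █ █ █ · · ·
    · · █ █ █ · · · ·
    · · · █ █ · · · ·
    · · · · · · · · ·
    · · · · · · · · ·
    · · · · · · · · ·
    · · · · · · · · ·
T3:
  2·area = 20  (B↔C swapped to make it positive)
  edge (9, 13)→(2, 16): d=(-7,3) right/bottom  bias=-1
  edge (2, 16)→(7, 11): d=(5,-5) top-left  bias=+0
  edge (7, 11)→(9, 13): d=(2,2) right/bottom  bias=-1
    (8,0)@(17, 1): e=[60,0,-40] → ·  [on edge]
    (7,1)@(15, 3): e=[52,0,-32] → ·  [on edge]
    (0,2)@(1, 5): e=[80,-60,0] → ·  [on edge]
    (6,2)@(13, 5): e=[44,0,-24] → ·  [on edge]
    (1,3)@(3, 7): e=[60,-40,0] → ·  [on edge]
    (5,3)@(11, 7): e=[36,0,-16] → ·  [on edge]
    (2,4)@(5, 9): e=[40,-20,0] → ·  [on edge]
    (4,4)@(9, 9): e=[28,0,-8] → ·  [on edge]
    (3,5)@(7, 11): e=[20,0,0] → ·  [on edge]
    (2,6)@(5, 13): e=[12,0,8] → █  [on edge]
    (3,6)@(7, 13): e=[6,10,4] → █
    (4,6)@(9, 13): e=[0,20,0] → ·  [on edge]
    (1,7)@(3, 15): e=[4,0,16] → █  [on edge]
    (5,7)@(11, 15): e=[-20,40,0] → ·  [on edge]
    (0,8)@(1, 17): e=[-4,0,24] → ·  [on edge]
    (6,8)@(13, 17): e=[-40,60,0] → ·  [on edge]
  covered (3 px):
    · · · · · · · · ·
    · · · · · · · · ·
    · · · · · · · · ·
    · · · · · · · · ·
    · · · · · · · · ·
    · · · · · · · · ·
    · · █ █ · · · · ·
    · █ · · · · · · ·
    · · · · · · · · ·

Z-buffer (winner per pixel, '.' = empty):
  2 2 2 2 2 2 2 . .
  . 2 2 2 2 2 . . .
  . . 2 2 2 2 . 0 .
  . . 2 2 2 . 0 . .
  . . . 2 2 0 . . .
  . . . . . . . . .
  . . 3 3 . . . . .
  . 3 . . . . . . .
  . . . . . . . . .

Result: 2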